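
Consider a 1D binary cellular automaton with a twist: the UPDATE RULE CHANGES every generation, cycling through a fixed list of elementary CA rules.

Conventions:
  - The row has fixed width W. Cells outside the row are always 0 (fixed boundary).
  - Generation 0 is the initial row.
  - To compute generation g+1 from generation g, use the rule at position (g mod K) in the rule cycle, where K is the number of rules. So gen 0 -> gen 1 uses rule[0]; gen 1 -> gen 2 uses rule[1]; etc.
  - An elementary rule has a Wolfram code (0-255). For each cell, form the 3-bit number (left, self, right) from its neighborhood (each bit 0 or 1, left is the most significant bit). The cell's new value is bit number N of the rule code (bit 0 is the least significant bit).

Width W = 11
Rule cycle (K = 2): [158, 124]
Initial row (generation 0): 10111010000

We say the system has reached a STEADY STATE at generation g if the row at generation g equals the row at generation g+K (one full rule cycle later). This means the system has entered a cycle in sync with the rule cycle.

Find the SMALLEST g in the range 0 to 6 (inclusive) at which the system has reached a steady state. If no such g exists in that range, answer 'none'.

Gen 0: 10111010000
Gen 1 (rule 158): 10110011000
Gen 2 (rule 124): 11111011100
Gen 3 (rule 158): 11110011010
Gen 4 (rule 124): 10011011111
Gen 5 (rule 158): 11110011110
Gen 6 (rule 124): 10011010011
Gen 7 (rule 158): 11110011110
Gen 8 (rule 124): 10011010011

Answer: 5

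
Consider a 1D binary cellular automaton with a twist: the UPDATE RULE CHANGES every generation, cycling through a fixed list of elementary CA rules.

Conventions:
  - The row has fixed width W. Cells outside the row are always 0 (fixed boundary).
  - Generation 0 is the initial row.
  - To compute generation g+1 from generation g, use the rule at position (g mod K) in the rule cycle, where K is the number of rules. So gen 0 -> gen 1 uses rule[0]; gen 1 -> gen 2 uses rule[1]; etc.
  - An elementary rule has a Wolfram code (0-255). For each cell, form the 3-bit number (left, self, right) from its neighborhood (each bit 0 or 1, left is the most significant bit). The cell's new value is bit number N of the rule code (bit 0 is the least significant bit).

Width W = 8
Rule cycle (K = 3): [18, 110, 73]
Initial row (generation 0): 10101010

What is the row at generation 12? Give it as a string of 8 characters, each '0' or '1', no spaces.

Gen 0: 10101010
Gen 1 (rule 18): 00000001
Gen 2 (rule 110): 00000011
Gen 3 (rule 73): 11111011
Gen 4 (rule 18): 00000000
Gen 5 (rule 110): 00000000
Gen 6 (rule 73): 11111111
Gen 7 (rule 18): 00000000
Gen 8 (rule 110): 00000000
Gen 9 (rule 73): 11111111
Gen 10 (rule 18): 00000000
Gen 11 (rule 110): 00000000
Gen 12 (rule 73): 11111111

Answer: 11111111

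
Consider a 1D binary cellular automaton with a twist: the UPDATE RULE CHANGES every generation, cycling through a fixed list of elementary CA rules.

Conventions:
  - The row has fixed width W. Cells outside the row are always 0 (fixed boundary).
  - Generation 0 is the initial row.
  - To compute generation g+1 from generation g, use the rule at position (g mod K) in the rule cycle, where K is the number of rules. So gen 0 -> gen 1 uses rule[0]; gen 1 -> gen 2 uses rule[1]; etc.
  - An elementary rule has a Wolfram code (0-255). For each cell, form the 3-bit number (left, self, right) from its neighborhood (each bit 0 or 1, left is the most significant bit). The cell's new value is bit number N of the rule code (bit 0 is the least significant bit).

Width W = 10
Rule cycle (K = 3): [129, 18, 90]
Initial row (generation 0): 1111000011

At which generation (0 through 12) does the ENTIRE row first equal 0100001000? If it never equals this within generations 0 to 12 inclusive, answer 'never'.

Answer: 5

Derivation:
Gen 0: 1111000011
Gen 1 (rule 129): 0110011000
Gen 2 (rule 18): 1001100100
Gen 3 (rule 90): 0111111010
Gen 4 (rule 129): 0011110000
Gen 5 (rule 18): 0100001000
Gen 6 (rule 90): 1010010100
Gen 7 (rule 129): 0000000001
Gen 8 (rule 18): 0000000010
Gen 9 (rule 90): 0000000101
Gen 10 (rule 129): 1111110000
Gen 11 (rule 18): 0000001000
Gen 12 (rule 90): 0000010100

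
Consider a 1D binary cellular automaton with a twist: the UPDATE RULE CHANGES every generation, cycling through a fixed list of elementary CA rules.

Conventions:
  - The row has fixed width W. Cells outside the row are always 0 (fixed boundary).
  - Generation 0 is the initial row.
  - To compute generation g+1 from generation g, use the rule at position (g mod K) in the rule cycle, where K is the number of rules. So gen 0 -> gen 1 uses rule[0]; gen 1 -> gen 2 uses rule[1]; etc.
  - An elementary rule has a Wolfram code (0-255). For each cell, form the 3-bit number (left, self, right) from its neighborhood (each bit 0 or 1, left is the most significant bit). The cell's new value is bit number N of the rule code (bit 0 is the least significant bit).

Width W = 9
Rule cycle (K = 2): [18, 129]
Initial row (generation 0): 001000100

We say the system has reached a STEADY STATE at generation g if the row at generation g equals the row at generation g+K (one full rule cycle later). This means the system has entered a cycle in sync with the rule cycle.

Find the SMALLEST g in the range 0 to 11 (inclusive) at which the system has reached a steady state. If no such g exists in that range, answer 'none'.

Answer: 3

Derivation:
Gen 0: 001000100
Gen 1 (rule 18): 010101010
Gen 2 (rule 129): 000000000
Gen 3 (rule 18): 000000000
Gen 4 (rule 129): 111111111
Gen 5 (rule 18): 000000000
Gen 6 (rule 129): 111111111
Gen 7 (rule 18): 000000000
Gen 8 (rule 129): 111111111
Gen 9 (rule 18): 000000000
Gen 10 (rule 129): 111111111
Gen 11 (rule 18): 000000000
Gen 12 (rule 129): 111111111
Gen 13 (rule 18): 000000000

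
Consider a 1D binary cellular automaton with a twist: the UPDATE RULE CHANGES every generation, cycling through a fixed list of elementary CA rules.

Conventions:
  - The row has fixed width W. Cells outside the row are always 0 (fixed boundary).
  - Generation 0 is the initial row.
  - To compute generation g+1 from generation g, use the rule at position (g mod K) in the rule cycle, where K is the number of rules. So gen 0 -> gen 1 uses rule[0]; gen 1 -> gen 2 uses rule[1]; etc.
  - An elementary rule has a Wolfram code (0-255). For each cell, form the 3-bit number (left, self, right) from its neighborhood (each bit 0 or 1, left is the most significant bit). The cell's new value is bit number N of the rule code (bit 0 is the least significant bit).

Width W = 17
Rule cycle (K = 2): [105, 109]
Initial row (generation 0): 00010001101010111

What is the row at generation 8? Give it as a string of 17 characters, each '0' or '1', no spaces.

Answer: 01000001010100110

Derivation:
Gen 0: 00010001101010111
Gen 1 (rule 105): 11000101110101101
Gen 2 (rule 109): 11010111011111111
Gen 3 (rule 105): 11101101110000001
Gen 4 (rule 109): 10111111010111101
Gen 5 (rule 105): 01100001101100110
Gen 6 (rule 109): 01101101111100110
Gen 7 (rule 105): 01111111000100110
Gen 8 (rule 109): 01000001010100110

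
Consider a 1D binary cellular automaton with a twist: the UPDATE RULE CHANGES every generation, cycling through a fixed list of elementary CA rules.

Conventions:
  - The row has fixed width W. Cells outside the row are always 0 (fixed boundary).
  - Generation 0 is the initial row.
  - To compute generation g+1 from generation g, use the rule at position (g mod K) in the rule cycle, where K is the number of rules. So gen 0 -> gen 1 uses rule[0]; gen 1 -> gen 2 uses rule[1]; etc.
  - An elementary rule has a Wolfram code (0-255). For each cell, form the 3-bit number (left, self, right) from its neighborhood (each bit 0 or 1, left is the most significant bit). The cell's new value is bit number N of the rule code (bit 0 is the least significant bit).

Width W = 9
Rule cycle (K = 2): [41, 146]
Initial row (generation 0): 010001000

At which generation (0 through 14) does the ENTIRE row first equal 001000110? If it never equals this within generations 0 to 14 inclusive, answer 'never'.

Answer: 10

Derivation:
Gen 0: 010001000
Gen 1 (rule 41): 000100011
Gen 2 (rule 146): 001010100
Gen 3 (rule 41): 100101001
Gen 4 (rule 146): 011000110
Gen 5 (rule 41): 010010100
Gen 6 (rule 146): 101100010
Gen 7 (rule 41): 011001000
Gen 8 (rule 146): 100110100
Gen 9 (rule 41): 000101001
Gen 10 (rule 146): 001000110
Gen 11 (rule 41): 100010100
Gen 12 (rule 146): 010100010
Gen 13 (rule 41): 001001000
Gen 14 (rule 146): 010110100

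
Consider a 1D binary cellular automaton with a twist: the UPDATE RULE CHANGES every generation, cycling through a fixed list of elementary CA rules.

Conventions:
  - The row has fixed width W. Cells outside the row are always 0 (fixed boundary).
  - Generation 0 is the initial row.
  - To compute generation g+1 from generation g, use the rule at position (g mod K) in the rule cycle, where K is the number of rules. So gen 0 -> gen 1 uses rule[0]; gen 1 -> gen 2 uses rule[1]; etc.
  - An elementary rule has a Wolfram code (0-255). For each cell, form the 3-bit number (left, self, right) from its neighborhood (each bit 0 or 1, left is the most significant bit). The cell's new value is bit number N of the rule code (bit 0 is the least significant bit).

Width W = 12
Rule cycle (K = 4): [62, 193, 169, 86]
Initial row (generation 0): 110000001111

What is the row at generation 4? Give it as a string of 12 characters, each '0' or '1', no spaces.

Gen 0: 110000001111
Gen 1 (rule 62): 101000011000
Gen 2 (rule 193): 000011001011
Gen 3 (rule 169): 111010000110
Gen 4 (rule 86): 001011001011

Answer: 001011001011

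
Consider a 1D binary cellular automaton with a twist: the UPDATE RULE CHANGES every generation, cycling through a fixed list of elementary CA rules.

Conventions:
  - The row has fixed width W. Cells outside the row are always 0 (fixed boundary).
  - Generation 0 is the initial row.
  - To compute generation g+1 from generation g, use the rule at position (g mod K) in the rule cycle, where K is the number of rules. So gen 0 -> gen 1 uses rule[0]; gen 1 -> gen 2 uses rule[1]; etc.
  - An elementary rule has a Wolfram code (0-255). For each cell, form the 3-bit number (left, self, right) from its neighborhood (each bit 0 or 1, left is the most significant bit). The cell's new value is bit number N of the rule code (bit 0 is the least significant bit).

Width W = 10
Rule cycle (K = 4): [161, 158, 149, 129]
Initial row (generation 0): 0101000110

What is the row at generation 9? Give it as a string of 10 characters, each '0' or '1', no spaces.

Gen 0: 0101000110
Gen 1 (rule 161): 0010010000
Gen 2 (rule 158): 0111111000
Gen 3 (rule 149): 0011110111
Gen 4 (rule 129): 1001100010
Gen 5 (rule 161): 0000001000
Gen 6 (rule 158): 0000011100
Gen 7 (rule 149): 1111001011
Gen 8 (rule 129): 0110000000
Gen 9 (rule 161): 0000111111

Answer: 0000111111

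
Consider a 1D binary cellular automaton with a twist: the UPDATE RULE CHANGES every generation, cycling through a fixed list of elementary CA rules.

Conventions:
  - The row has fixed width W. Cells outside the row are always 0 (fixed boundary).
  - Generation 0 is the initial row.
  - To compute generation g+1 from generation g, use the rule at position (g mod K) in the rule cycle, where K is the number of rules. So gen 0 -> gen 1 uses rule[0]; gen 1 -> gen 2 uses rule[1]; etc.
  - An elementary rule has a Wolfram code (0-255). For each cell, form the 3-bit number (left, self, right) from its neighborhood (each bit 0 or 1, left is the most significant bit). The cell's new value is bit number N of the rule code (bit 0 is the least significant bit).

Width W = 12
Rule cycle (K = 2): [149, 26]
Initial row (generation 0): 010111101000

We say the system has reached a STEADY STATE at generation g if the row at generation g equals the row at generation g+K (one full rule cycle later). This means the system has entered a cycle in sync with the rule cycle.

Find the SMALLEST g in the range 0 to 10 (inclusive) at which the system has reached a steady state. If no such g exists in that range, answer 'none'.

Gen 0: 010111101000
Gen 1 (rule 149): 010011001111
Gen 2 (rule 26): 101110111000
Gen 3 (rule 149): 100100010111
Gen 4 (rule 26): 011010100100
Gen 5 (rule 149): 000010110111
Gen 6 (rule 26): 000100100100
Gen 7 (rule 149): 110110110111
Gen 8 (rule 26): 100100100100
Gen 9 (rule 149): 110110110111
Gen 10 (rule 26): 100100100100
Gen 11 (rule 149): 110110110111
Gen 12 (rule 26): 100100100100

Answer: 7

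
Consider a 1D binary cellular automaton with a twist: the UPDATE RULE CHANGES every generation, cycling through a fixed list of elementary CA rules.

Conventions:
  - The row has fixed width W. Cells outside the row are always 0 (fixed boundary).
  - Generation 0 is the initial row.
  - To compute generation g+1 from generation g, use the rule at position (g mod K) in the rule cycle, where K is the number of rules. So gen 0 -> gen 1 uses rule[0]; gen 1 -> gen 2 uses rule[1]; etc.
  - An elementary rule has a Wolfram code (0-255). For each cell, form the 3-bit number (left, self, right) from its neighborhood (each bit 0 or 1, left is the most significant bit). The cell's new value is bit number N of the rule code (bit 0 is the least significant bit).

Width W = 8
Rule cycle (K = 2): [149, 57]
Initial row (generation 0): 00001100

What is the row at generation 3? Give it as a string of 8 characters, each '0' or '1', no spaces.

Gen 0: 00001100
Gen 1 (rule 149): 11100011
Gen 2 (rule 57): 10011010
Gen 3 (rule 149): 11000011

Answer: 11000011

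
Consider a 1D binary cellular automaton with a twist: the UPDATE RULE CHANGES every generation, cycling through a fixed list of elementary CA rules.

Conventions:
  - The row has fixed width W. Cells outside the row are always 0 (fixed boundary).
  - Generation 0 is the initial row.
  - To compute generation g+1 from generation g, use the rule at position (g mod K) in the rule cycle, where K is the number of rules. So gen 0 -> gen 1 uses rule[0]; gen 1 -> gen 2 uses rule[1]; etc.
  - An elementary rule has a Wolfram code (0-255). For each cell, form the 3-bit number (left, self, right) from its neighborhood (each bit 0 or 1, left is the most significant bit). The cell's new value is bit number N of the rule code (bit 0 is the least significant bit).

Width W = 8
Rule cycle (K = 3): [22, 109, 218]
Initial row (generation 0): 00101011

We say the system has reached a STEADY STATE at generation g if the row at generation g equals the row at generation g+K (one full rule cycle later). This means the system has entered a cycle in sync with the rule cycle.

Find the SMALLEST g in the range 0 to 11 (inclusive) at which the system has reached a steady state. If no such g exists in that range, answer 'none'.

Answer: 4

Derivation:
Gen 0: 00101011
Gen 1 (rule 22): 01101000
Gen 2 (rule 109): 01111011
Gen 3 (rule 218): 11111011
Gen 4 (rule 22): 00000000
Gen 5 (rule 109): 11111111
Gen 6 (rule 218): 11111111
Gen 7 (rule 22): 00000000
Gen 8 (rule 109): 11111111
Gen 9 (rule 218): 11111111
Gen 10 (rule 22): 00000000
Gen 11 (rule 109): 11111111
Gen 12 (rule 218): 11111111
Gen 13 (rule 22): 00000000
Gen 14 (rule 109): 11111111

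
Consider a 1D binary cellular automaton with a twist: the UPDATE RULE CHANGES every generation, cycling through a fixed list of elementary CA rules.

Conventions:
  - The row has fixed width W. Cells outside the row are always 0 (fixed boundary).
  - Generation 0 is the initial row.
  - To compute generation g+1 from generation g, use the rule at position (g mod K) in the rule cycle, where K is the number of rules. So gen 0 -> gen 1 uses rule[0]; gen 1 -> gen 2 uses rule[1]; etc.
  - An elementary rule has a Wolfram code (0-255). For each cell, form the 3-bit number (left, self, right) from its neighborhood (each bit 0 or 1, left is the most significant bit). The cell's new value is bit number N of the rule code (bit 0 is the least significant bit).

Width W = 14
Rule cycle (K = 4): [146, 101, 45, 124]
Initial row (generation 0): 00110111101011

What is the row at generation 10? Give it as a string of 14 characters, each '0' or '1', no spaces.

Gen 0: 00110111101011
Gen 1 (rule 146): 01000011000000
Gen 2 (rule 101): 01011001011111
Gen 3 (rule 45): 01110001110000
Gen 4 (rule 124): 01011001011000
Gen 5 (rule 146): 10000110000100
Gen 6 (rule 101): 10110010110101
Gen 7 (rule 45): 11100011101111
Gen 8 (rule 124): 10110010111001
Gen 9 (rule 146): 00001100010110
Gen 10 (rule 101): 11100101011010

Answer: 11100101011010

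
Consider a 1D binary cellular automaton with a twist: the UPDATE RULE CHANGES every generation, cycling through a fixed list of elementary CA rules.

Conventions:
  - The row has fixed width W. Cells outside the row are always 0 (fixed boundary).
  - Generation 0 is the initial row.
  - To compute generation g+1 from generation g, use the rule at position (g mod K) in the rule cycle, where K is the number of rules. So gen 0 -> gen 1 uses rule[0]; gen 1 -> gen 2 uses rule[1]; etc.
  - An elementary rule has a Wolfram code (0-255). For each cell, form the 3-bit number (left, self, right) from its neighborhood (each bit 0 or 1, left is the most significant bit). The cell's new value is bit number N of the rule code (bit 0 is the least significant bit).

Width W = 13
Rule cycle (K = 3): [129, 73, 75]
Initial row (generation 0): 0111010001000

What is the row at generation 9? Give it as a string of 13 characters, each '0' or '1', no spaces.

Gen 0: 0111010001000
Gen 1 (rule 129): 0010000100011
Gen 2 (rule 73): 1000110001011
Gen 3 (rule 75): 0011110110011
Gen 4 (rule 129): 1001100000000
Gen 5 (rule 73): 0001101111111
Gen 6 (rule 75): 1111101000001
Gen 7 (rule 129): 0111000011100
Gen 8 (rule 73): 0101011010101
Gen 9 (rule 75): 1000011000000

Answer: 1000011000000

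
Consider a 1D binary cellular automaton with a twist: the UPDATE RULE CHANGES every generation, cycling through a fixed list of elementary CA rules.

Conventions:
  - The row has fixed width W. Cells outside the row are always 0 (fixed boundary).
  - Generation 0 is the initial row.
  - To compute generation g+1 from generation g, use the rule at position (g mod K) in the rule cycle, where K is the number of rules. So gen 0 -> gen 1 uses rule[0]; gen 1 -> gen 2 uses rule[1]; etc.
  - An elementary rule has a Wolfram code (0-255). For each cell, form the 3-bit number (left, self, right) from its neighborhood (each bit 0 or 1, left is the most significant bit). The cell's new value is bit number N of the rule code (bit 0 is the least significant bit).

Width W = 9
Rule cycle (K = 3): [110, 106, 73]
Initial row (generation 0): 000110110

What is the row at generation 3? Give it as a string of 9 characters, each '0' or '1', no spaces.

Answer: 011011000

Derivation:
Gen 0: 000110110
Gen 1 (rule 110): 001111110
Gen 2 (rule 106): 011000010
Gen 3 (rule 73): 011011000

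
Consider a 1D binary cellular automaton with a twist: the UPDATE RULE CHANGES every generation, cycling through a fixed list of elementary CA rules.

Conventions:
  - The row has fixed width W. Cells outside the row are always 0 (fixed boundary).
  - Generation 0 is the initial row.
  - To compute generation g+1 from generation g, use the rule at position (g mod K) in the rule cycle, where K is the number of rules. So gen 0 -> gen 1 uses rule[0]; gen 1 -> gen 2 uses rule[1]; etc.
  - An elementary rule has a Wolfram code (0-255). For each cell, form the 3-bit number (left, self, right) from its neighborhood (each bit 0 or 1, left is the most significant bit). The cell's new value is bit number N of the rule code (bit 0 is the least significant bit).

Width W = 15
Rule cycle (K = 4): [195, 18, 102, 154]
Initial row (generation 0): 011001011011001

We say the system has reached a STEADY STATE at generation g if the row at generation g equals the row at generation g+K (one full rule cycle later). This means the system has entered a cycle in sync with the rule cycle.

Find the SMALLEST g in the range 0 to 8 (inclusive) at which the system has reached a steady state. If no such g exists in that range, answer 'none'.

Answer: 6

Derivation:
Gen 0: 011001011011001
Gen 1 (rule 195): 101010001001010
Gen 2 (rule 18): 000001010110001
Gen 3 (rule 102): 000011111010011
Gen 4 (rule 154): 000111110001110
Gen 5 (rule 195): 111011110110110
Gen 6 (rule 18): 000000000000001
Gen 7 (rule 102): 000000000000011
Gen 8 (rule 154): 000000000000110
Gen 9 (rule 195): 111111111111010
Gen 10 (rule 18): 000000000000001
Gen 11 (rule 102): 000000000000011
Gen 12 (rule 154): 000000000000110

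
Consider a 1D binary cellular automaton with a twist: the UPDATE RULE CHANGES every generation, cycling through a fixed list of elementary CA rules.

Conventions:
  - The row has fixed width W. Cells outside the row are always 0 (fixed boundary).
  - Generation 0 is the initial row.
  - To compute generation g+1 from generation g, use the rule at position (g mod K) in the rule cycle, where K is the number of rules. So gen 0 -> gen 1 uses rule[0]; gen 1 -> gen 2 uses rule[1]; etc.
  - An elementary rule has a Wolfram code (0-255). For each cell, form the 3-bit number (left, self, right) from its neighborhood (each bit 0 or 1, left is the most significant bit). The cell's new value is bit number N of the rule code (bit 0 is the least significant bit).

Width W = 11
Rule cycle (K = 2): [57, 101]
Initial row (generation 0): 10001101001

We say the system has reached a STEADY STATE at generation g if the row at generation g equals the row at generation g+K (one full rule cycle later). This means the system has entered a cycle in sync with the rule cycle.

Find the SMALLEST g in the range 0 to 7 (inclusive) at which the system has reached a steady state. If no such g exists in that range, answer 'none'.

Answer: none

Derivation:
Gen 0: 10001101001
Gen 1 (rule 57): 01101010100
Gen 2 (rule 101): 00111111101
Gen 3 (rule 57): 10100000010
Gen 4 (rule 101): 11101111010
Gen 5 (rule 57): 10011000101
Gen 6 (rule 101): 10001010111
Gen 7 (rule 57): 01100101100
Gen 8 (rule 101): 00100110101
Gen 9 (rule 57): 10010101010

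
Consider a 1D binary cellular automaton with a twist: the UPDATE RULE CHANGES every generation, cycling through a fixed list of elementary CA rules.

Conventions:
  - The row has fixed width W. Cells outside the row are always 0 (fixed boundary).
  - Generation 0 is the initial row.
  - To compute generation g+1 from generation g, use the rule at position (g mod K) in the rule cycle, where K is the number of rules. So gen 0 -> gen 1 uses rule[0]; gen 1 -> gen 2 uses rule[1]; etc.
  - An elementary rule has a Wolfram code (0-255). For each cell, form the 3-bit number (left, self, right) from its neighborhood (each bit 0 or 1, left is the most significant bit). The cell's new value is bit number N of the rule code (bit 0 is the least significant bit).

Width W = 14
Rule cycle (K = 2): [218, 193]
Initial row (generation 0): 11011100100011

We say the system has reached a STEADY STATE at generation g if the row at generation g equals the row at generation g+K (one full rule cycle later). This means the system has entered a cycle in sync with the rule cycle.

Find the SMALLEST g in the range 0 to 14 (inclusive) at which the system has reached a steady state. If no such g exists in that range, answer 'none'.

Gen 0: 11011100100011
Gen 1 (rule 218): 11011111010111
Gen 2 (rule 193): 01001111000011
Gen 3 (rule 218): 10111111100111
Gen 4 (rule 193): 00011111100011
Gen 5 (rule 218): 00111111110111
Gen 6 (rule 193): 10011111110011
Gen 7 (rule 218): 01111111111111
Gen 8 (rule 193): 00111111111111
Gen 9 (rule 218): 01111111111111
Gen 10 (rule 193): 00111111111111
Gen 11 (rule 218): 01111111111111
Gen 12 (rule 193): 00111111111111
Gen 13 (rule 218): 01111111111111
Gen 14 (rule 193): 00111111111111
Gen 15 (rule 218): 01111111111111
Gen 16 (rule 193): 00111111111111

Answer: 7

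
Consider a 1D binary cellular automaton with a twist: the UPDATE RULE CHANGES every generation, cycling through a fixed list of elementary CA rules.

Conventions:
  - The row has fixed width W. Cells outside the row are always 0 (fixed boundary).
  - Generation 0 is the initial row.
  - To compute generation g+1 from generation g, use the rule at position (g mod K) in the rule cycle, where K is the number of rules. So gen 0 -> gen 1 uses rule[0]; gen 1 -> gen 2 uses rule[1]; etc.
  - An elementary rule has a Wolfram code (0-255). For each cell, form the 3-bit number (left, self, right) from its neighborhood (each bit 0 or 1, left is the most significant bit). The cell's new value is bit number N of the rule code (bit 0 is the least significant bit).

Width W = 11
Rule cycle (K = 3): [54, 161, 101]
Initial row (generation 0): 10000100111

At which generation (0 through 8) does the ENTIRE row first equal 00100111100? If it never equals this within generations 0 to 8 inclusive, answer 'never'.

Answer: never

Derivation:
Gen 0: 10000100111
Gen 1 (rule 54): 11001111000
Gen 2 (rule 161): 00000110011
Gen 3 (rule 101): 11110010001
Gen 4 (rule 54): 00001111011
Gen 5 (rule 161): 11100110100
Gen 6 (rule 101): 00100011101
Gen 7 (rule 54): 01110100011
Gen 8 (rule 161): 00101001000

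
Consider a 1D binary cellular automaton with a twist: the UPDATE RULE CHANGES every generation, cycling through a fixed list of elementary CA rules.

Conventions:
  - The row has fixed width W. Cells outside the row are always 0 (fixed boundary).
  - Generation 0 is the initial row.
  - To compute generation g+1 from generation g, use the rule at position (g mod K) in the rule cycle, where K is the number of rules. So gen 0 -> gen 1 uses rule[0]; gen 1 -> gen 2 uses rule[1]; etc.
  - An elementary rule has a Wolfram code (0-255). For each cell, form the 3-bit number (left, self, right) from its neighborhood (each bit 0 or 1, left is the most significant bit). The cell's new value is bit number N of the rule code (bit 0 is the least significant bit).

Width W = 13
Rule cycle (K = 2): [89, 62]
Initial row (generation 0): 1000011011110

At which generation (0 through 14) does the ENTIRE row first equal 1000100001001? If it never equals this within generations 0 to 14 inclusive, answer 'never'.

Answer: never

Derivation:
Gen 0: 1000011011110
Gen 1 (rule 89): 0111011010011
Gen 2 (rule 62): 1100110111110
Gen 3 (rule 89): 1110110100011
Gen 4 (rule 62): 1001101110110
Gen 5 (rule 89): 0101101010111
Gen 6 (rule 62): 1111011111100
Gen 7 (rule 89): 1001010000111
Gen 8 (rule 62): 1111111001100
Gen 9 (rule 89): 1000001101111
Gen 10 (rule 62): 1100011011000
Gen 11 (rule 89): 1111011011111
Gen 12 (rule 62): 1000110110000
Gen 13 (rule 89): 0110110111111
Gen 14 (rule 62): 1101101100000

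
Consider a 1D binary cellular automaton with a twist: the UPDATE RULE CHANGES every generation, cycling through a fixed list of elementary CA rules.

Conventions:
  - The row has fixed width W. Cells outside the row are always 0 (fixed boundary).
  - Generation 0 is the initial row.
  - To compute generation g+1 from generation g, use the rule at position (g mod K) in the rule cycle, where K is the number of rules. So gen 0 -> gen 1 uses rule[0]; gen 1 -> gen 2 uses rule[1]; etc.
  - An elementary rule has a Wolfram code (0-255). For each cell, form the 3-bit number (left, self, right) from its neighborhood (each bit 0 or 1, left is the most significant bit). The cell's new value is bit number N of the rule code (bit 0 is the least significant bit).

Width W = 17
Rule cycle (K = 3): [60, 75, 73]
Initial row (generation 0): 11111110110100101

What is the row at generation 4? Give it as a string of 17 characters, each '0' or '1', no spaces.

Gen 0: 11111110110100101
Gen 1 (rule 60): 10000001101110111
Gen 2 (rule 75): 00111111101010101
Gen 3 (rule 73): 10100000100000000
Gen 4 (rule 60): 11110000110000000

Answer: 11110000110000000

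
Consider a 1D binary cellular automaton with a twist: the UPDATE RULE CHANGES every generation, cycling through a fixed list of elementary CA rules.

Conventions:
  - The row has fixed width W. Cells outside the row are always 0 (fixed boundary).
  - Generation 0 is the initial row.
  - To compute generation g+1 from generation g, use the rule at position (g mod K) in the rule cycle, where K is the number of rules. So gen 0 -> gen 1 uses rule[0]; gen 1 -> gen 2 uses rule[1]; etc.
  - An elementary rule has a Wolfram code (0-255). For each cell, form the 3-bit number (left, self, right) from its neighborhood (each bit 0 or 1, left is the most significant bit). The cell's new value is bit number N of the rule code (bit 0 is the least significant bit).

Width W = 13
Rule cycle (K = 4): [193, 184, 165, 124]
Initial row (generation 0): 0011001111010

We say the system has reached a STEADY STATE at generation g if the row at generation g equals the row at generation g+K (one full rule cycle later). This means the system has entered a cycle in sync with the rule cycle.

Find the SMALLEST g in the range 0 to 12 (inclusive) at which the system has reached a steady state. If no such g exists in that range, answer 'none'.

Answer: none

Derivation:
Gen 0: 0011001111010
Gen 1 (rule 193): 1001000111000
Gen 2 (rule 184): 0100100110100
Gen 3 (rule 165): 0100100001101
Gen 4 (rule 124): 0110110001111
Gen 5 (rule 193): 0010010100111
Gen 6 (rule 184): 0001001010110
Gen 7 (rule 165): 1101001111000
Gen 8 (rule 124): 1111101001100
Gen 9 (rule 193): 0111100000101
Gen 10 (rule 184): 0111010000010
Gen 11 (rule 165): 0010110111010
Gen 12 (rule 124): 0011111101111
Gen 13 (rule 193): 1001111100111
Gen 14 (rule 184): 0101111010110
Gen 15 (rule 165): 0110110111000
Gen 16 (rule 124): 0111111101100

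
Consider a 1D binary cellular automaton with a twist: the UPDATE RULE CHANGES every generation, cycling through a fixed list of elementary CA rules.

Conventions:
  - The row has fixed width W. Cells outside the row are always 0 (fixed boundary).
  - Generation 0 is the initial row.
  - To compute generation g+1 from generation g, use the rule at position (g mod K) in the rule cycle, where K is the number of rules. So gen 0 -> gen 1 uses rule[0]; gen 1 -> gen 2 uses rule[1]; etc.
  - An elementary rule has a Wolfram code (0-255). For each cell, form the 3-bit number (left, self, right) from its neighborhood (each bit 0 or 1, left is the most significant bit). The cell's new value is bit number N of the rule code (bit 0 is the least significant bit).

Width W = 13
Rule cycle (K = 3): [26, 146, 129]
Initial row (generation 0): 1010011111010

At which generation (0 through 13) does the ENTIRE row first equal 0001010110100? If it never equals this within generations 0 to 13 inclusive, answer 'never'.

Answer: 7

Derivation:
Gen 0: 1010011111010
Gen 1 (rule 26): 0001110000001
Gen 2 (rule 146): 0010101000010
Gen 3 (rule 129): 1000000011000
Gen 4 (rule 26): 0100000110100
Gen 5 (rule 146): 1010001000010
Gen 6 (rule 129): 0000100011000
Gen 7 (rule 26): 0001010110100
Gen 8 (rule 146): 0010000000010
Gen 9 (rule 129): 1000111111000
Gen 10 (rule 26): 0101100000100
Gen 11 (rule 146): 1000010001010
Gen 12 (rule 129): 0011000100000
Gen 13 (rule 26): 0110101010000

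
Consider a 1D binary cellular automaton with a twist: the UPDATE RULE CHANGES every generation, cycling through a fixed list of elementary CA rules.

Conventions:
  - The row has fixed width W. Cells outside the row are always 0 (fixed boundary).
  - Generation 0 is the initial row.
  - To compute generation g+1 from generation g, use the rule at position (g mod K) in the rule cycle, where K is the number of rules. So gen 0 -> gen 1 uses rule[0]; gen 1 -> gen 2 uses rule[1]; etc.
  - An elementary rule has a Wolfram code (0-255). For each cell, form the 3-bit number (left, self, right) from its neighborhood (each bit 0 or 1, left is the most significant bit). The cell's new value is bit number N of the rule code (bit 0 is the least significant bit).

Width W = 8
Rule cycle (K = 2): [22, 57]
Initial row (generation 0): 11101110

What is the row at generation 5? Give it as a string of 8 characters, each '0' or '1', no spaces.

Answer: 00000111

Derivation:
Gen 0: 11101110
Gen 1 (rule 22): 00000001
Gen 2 (rule 57): 11111100
Gen 3 (rule 22): 00000010
Gen 4 (rule 57): 11111001
Gen 5 (rule 22): 00000111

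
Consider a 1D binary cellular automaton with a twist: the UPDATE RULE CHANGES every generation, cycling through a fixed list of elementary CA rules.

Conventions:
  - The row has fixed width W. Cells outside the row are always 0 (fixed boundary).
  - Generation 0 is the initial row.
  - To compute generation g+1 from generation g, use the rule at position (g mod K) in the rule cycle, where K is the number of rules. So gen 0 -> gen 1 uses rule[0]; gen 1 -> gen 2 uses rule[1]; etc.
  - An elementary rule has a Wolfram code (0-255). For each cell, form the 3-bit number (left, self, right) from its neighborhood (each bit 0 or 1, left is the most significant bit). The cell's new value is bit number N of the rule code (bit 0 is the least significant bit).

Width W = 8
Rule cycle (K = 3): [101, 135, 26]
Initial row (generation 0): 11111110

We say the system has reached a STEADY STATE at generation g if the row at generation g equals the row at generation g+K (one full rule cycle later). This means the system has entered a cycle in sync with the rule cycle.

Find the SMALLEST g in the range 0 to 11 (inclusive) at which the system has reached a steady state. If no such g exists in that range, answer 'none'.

Gen 0: 11111110
Gen 1 (rule 101): 00000010
Gen 2 (rule 135): 11111110
Gen 3 (rule 26): 10000001
Gen 4 (rule 101): 10111101
Gen 5 (rule 135): 10011001
Gen 6 (rule 26): 01110110
Gen 7 (rule 101): 00011010
Gen 8 (rule 135): 11100010
Gen 9 (rule 26): 10010101
Gen 10 (rule 101): 10011111
Gen 11 (rule 135): 10101110
Gen 12 (rule 26): 00001001
Gen 13 (rule 101): 11101001
Gen 14 (rule 135): 01001011

Answer: none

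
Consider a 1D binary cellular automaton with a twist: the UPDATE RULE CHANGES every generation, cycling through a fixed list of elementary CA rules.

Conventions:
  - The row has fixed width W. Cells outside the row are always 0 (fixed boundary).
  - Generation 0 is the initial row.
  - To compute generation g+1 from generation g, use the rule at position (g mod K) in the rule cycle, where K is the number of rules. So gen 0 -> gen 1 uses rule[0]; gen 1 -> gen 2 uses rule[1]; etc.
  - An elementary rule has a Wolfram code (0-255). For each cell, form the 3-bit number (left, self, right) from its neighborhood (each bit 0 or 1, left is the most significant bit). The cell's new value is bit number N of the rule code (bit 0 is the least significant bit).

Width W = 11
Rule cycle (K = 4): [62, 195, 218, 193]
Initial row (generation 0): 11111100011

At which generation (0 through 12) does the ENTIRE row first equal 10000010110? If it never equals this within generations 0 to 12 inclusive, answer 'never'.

Gen 0: 11111100011
Gen 1 (rule 62): 10000010110
Gen 2 (rule 195): 00111100010
Gen 3 (rule 218): 01111110101
Gen 4 (rule 193): 00111110000
Gen 5 (rule 62): 01100001000
Gen 6 (rule 195): 10101110011
Gen 7 (rule 218): 00001111111
Gen 8 (rule 193): 11100111111
Gen 9 (rule 62): 10011100000
Gen 10 (rule 195): 00101101111
Gen 11 (rule 218): 01001101111
Gen 12 (rule 193): 00000100111

Answer: 1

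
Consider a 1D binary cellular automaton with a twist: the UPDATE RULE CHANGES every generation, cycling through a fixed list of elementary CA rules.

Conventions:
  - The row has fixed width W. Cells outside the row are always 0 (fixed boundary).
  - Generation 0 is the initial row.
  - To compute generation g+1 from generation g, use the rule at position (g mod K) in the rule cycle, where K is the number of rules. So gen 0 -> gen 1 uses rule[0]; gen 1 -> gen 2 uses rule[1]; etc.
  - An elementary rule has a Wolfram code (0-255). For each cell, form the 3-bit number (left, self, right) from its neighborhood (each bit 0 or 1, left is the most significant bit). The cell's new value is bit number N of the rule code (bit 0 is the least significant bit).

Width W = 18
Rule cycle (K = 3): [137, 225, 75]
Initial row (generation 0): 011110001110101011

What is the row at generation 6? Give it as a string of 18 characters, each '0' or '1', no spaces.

Gen 0: 011110001110101011
Gen 1 (rule 137): 011100101100000010
Gen 2 (rule 225): 001100010101111000
Gen 3 (rule 75): 111101100001001011
Gen 4 (rule 137): 111001001100000010
Gen 5 (rule 225): 011000000101111000
Gen 6 (rule 75): 111011111001001011

Answer: 111011111001001011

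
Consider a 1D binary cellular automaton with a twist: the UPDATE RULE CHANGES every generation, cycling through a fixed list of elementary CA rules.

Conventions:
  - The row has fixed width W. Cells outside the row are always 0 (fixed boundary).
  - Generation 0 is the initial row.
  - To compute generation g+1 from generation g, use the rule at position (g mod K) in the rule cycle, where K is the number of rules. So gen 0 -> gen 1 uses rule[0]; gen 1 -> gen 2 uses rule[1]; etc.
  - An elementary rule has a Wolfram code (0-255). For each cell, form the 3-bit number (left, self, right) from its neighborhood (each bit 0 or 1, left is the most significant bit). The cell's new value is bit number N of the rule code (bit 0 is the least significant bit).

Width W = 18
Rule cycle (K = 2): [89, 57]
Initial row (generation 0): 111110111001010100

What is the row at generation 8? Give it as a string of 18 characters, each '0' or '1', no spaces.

Answer: 001101010010011100

Derivation:
Gen 0: 111110111001010100
Gen 1 (rule 89): 100010101100000011
Gen 2 (rule 57): 011001011011111010
Gen 3 (rule 89): 011100011010001001
Gen 4 (rule 57): 010011010101100100
Gen 5 (rule 89): 001011000001110011
Gen 6 (rule 57): 100110111101001010
Gen 7 (rule 89): 010110100100100001
Gen 8 (rule 57): 001101010010011100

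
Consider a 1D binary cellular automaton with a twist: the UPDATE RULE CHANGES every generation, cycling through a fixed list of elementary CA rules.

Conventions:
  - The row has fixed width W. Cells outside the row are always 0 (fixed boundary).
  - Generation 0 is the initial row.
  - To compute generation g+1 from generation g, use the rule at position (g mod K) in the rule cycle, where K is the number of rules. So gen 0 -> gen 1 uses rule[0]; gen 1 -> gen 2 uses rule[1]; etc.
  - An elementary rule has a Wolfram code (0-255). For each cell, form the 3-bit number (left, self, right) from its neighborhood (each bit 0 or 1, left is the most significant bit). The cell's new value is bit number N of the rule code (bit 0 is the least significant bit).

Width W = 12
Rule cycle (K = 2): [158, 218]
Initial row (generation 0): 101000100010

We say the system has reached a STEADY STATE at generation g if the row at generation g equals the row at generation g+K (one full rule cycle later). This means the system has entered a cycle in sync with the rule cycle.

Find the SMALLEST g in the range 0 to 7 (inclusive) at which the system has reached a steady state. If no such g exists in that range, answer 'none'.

Gen 0: 101000100010
Gen 1 (rule 158): 101101110111
Gen 2 (rule 218): 001101110111
Gen 3 (rule 158): 011001100110
Gen 4 (rule 218): 111111111111
Gen 5 (rule 158): 111111111110
Gen 6 (rule 218): 111111111111
Gen 7 (rule 158): 111111111110
Gen 8 (rule 218): 111111111111
Gen 9 (rule 158): 111111111110

Answer: 4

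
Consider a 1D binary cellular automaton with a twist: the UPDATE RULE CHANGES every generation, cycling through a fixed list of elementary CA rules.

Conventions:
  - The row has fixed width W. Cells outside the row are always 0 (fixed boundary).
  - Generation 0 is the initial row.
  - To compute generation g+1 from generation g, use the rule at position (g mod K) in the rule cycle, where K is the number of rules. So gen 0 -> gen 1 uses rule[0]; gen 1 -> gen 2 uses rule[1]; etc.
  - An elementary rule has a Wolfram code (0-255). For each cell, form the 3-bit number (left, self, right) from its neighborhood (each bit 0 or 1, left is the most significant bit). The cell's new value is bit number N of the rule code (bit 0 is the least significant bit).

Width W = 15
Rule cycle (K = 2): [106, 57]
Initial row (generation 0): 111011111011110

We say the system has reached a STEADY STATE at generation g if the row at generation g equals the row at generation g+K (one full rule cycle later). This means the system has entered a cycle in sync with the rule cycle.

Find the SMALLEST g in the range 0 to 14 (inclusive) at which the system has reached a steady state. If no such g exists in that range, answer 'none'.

Answer: 7

Derivation:
Gen 0: 111011111011110
Gen 1 (rule 106): 101110001110010
Gen 2 (rule 57): 011001101001001
Gen 3 (rule 106): 111011110010010
Gen 4 (rule 57): 100110001001001
Gen 5 (rule 106): 001110010010010
Gen 6 (rule 57): 101001001001001
Gen 7 (rule 106): 010010010010010
Gen 8 (rule 57): 001001001001001
Gen 9 (rule 106): 010010010010010
Gen 10 (rule 57): 001001001001001
Gen 11 (rule 106): 010010010010010
Gen 12 (rule 57): 001001001001001
Gen 13 (rule 106): 010010010010010
Gen 14 (rule 57): 001001001001001
Gen 15 (rule 106): 010010010010010
Gen 16 (rule 57): 001001001001001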